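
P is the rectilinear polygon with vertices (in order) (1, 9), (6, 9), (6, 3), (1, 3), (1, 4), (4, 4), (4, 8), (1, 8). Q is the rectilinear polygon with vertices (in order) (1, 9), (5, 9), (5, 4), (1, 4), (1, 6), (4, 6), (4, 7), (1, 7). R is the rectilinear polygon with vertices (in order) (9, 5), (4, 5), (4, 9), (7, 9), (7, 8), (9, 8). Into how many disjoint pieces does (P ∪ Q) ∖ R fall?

2

(P ∪ Q) ∖ R splits into 2 disjoint pieces (area 13, area 6).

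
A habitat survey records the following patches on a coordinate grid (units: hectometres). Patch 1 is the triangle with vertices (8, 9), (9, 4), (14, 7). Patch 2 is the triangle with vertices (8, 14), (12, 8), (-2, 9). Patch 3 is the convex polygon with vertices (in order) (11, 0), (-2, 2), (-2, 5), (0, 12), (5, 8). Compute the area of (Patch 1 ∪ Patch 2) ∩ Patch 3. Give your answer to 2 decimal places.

The region (Patch 1 ∪ Patch 2) ∩ Patch 3 is the polygon with vertices (-0.88,8.92), (-0.667,9.667), (1.538,10.769), (4.314,8.549).
By the shoelace formula its area is 5.96.

5.96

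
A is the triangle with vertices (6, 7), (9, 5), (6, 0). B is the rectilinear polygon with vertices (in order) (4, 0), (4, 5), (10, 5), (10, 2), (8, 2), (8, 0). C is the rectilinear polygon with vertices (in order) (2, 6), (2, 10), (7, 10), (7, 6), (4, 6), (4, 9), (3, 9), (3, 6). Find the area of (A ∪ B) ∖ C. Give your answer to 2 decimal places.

28.33

|A ∪ B| = 29.
|(A ∪ B) ∩ C| = 0.6667.
|(A ∪ B) ∖ C| = 29 − 0.6667 = 28.33.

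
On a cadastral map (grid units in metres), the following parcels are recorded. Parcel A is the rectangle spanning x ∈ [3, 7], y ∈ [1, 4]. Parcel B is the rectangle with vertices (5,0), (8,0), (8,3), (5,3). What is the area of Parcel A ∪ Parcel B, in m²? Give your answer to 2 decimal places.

17.00

By inclusion–exclusion:
Individual areas: |Parcel A| = 12, |Parcel B| = 9.
|Parcel A∩Parcel B|: x∈[5,7], y∈[1,3] → 2·2 = 4.
|Parcel A ∪ Parcel B| = 21 − 4 = 17.00.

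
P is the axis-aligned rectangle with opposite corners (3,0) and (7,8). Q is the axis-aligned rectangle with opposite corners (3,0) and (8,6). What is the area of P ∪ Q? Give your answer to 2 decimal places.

By inclusion–exclusion:
Individual areas: |P| = 32, |Q| = 30.
|P∩Q|: x∈[3,7], y∈[0,6] → 4·6 = 24.
|P ∪ Q| = 62 − 24 = 38.00.

38.00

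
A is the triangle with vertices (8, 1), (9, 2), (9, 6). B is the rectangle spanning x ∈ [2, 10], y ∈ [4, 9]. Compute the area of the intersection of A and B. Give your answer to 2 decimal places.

The intersection is the polygon with vertices (9,6), (9,4), (8.6,4).
By the shoelace formula its area is 0.40.

0.40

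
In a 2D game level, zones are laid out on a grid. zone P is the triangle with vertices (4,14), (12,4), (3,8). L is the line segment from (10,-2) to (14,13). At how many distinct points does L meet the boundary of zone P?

2

The segment meets the boundary at (11.7,4.375), (11.642,4.159).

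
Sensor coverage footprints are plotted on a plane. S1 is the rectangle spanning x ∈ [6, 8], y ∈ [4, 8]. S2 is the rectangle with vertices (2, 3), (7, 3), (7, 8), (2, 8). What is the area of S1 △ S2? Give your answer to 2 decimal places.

25.00

|S1∩S2|: x∈[6,7], y∈[4,8] → 1·4 = 4.
|S1 △ S2| = |S1| + |S2| − 2·|S1∩S2| = 8 + 25 − 8 = 25.00.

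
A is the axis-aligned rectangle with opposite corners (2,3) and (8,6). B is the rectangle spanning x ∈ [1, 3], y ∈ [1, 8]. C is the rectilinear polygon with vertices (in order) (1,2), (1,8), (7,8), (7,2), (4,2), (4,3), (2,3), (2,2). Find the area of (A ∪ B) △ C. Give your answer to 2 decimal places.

|A ∪ B| = 29.
|(A ∪ B) ∩ C| = 23.
|(A ∪ B) △ C| = 29 + 34 − 46 = 17.00.

17.00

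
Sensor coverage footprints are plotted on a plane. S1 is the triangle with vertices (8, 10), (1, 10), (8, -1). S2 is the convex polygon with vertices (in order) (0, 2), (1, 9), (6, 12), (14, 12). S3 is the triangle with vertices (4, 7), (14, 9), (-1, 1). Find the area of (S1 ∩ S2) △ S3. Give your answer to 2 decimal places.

|S1 ∩ S2| = 21.2853.
|(S1 ∩ S2) ∩ S3| = 4.9472.
|(S1 ∩ S2) △ S3| = 21.2853 + 25 − 9.8943 = 36.39.

36.39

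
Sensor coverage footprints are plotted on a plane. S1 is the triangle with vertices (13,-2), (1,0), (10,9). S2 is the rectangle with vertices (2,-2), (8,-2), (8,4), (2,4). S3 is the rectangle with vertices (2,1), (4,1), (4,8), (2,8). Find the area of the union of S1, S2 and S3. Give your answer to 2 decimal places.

83.50

By inclusion–exclusion:
Individual areas: |S1| = 63, |S2| = 36, |S3| = 14.
|S1∩S2| = 23.5.
|S1∩S3| = 2.
|S2∩S3|: x∈[2,4], y∈[1,4] → 2·3 = 6.
|S1∩S2∩S3| = 2.
|S1 ∪ S2 ∪ S3| = 113 − 31.5 + 2 = 83.50.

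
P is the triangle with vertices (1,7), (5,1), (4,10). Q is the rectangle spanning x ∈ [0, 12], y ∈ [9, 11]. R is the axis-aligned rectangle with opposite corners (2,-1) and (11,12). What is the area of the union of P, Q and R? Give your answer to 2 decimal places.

By inclusion–exclusion:
Individual areas: |P| = 15, |Q| = 24, |R| = 117.
|P∩Q| = 0.5556.
|P∩R| = 13.75.
|Q∩R|: x∈[2,11], y∈[9,11] → 9·2 = 18.
|P∩Q∩R| = 0.5556.
|P ∪ Q ∪ R| = 156 − 32.3056 + 0.5556 = 124.25.

124.25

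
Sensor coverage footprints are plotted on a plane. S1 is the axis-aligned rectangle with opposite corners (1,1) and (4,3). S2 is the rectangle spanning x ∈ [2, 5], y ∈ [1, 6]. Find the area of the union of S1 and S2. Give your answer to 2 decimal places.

By inclusion–exclusion:
Individual areas: |S1| = 6, |S2| = 15.
|S1∩S2|: x∈[2,4], y∈[1,3] → 2·2 = 4.
|S1 ∪ S2| = 21 − 4 = 17.00.

17.00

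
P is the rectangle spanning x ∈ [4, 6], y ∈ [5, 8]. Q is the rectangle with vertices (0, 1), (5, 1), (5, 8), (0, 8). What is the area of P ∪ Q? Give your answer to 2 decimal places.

By inclusion–exclusion:
Individual areas: |P| = 6, |Q| = 35.
|P∩Q|: x∈[4,5], y∈[5,8] → 1·3 = 3.
|P ∪ Q| = 41 − 3 = 38.00.

38.00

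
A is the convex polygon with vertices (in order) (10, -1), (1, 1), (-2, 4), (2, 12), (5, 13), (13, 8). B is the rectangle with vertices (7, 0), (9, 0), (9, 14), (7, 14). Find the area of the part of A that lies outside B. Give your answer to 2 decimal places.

113.25

|A| = 135.5, |A∩B| = 22.25.
|A ∖ B| = |A| − |A∩B| = 135.5 − 22.25 = 113.25.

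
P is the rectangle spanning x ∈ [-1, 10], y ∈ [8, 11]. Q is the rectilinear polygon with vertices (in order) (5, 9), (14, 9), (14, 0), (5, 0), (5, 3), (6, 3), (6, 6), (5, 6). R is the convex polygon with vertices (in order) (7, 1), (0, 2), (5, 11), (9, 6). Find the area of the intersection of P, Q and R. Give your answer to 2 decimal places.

2.00

The intersection is the polygon with vertices (5,8), (5,9), (6.6,9), (7.4,8).
By the shoelace formula its area is 2.00.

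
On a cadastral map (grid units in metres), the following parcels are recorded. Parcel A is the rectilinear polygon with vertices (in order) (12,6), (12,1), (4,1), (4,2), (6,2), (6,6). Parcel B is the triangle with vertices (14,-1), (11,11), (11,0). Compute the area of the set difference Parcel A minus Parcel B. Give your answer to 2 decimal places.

27.00

|Parcel A| = 32, |Parcel A∩Parcel B| = 5.
|Parcel A ∖ Parcel B| = |Parcel A| − |Parcel A∩Parcel B| = 32 − 5 = 27.00.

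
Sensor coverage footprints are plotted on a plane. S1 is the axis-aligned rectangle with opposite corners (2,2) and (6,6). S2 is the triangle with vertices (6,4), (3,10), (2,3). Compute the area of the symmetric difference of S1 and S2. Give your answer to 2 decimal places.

|S1| = 16, |S2| = 13.5, |S1∩S2| = 8.3571.
|S1 △ S2| = |S1| + |S2| − 2·|S1∩S2| = 16 + 13.5 − 16.7143 = 12.79.

12.79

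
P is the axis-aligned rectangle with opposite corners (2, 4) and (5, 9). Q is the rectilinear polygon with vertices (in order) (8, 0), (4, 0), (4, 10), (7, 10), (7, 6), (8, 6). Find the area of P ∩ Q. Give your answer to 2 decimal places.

5.00

The intersection is the polygon with vertices (5,9), (5,4), (4,4), (4,9).
By the shoelace formula its area is 5.00.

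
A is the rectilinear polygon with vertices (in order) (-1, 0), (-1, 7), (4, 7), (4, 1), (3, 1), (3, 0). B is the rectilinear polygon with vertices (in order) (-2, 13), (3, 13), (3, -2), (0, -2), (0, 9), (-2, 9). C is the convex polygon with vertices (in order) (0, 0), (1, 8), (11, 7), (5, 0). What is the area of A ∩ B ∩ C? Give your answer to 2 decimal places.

The intersection is the polygon with vertices (3,1), (3,0), (0,0), (0.875,7), (3,7).
By the shoelace formula its area is 17.94.

17.94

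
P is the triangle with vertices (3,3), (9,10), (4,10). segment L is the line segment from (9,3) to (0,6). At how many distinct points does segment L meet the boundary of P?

2

The segment meets the boundary at (3.273,4.909), (4.333,4.556).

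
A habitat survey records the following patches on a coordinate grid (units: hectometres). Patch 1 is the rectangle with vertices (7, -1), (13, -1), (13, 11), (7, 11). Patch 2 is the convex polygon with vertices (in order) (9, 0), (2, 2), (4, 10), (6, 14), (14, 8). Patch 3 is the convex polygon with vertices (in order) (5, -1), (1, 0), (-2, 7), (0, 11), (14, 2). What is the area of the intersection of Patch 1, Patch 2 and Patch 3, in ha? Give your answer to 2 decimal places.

17.07

The intersection is the polygon with vertices (9.263,0.421), (8.461,0.154), (7,0.571), (7,6.5), (11.325,3.72).
By the shoelace formula its area is 17.07.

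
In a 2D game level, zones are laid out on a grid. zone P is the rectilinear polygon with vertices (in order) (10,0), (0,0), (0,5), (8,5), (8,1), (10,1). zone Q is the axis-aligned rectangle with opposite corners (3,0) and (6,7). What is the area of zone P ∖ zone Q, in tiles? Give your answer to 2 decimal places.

|zone P| = 42, |zone P∩zone Q| = 15.
|zone P ∖ zone Q| = |zone P| − |zone P∩zone Q| = 42 − 15 = 27.00.

27.00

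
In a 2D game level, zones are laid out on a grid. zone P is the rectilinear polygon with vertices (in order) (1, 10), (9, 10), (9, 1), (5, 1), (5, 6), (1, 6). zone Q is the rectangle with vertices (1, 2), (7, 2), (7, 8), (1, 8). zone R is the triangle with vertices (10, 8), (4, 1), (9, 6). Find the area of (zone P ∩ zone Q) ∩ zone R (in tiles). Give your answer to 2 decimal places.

0.67

The region (zone P ∩ zone Q) ∩ zone R is the polygon with vertices (7,4), (5,2), (5,2.167), (7,4.5).
By the shoelace formula its area is 0.67.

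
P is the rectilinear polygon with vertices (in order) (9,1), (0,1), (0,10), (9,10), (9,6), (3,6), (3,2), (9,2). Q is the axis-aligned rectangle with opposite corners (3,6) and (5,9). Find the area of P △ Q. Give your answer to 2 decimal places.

51.00

|P| = 57, |Q| = 6, |P∩Q| = 6.
|P △ Q| = |P| + |Q| − 2·|P∩Q| = 57 + 6 − 12 = 51.00.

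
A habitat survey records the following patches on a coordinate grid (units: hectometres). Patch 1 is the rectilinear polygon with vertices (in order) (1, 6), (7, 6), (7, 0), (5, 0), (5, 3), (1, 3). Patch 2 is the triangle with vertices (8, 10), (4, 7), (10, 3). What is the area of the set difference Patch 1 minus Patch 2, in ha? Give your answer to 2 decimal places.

|Patch 1| = 24, |Patch 1∩Patch 2| = 0.75.
|Patch 1 ∖ Patch 2| = |Patch 1| − |Patch 1∩Patch 2| = 24 − 0.75 = 23.25.

23.25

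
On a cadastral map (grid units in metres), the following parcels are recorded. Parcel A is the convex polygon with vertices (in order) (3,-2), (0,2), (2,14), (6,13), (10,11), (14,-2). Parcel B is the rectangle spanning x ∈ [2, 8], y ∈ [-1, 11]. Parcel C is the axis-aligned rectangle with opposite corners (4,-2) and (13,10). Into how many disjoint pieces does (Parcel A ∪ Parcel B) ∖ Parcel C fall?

(Parcel A ∪ Parcel B) ∖ Parcel C splits into 2 disjoint pieces (area 60.1955, area 1.625).

2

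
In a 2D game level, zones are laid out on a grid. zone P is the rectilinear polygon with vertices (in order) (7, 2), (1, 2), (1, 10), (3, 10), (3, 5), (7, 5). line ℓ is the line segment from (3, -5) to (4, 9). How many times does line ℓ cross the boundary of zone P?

2

The segment meets the boundary at (3.714,5), (3.5,2).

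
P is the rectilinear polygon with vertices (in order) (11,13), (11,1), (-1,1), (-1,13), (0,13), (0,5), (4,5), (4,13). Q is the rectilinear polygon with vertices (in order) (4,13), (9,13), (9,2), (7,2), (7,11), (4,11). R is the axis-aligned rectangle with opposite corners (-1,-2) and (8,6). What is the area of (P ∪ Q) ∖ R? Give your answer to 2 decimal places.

71.00

|P ∪ Q| = 112.
|(P ∪ Q) ∩ R| = 41.
|(P ∪ Q) ∖ R| = 112 − 41 = 71.00.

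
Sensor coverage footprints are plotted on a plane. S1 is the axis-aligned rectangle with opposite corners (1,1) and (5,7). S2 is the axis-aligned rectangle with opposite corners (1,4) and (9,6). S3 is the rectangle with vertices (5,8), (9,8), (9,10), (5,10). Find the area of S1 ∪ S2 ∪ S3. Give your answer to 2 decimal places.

40.00

By inclusion–exclusion:
Individual areas: |S1| = 24, |S2| = 16, |S3| = 8.
|S1∩S2|: x∈[1,5], y∈[4,6] → 4·2 = 8.
|S1∩S3| = 0 (no overlap).
|S2∩S3| = 0 (no overlap).
|S1∩S2∩S3| = 0.
|S1 ∪ S2 ∪ S3| = 48 − 8 + 0 = 40.00.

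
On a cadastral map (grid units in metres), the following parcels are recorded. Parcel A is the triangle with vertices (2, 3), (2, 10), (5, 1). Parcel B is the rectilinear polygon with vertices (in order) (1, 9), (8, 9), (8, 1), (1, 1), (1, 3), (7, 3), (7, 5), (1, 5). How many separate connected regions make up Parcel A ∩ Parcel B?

Parcel A ∩ Parcel B splits into 2 disjoint pieces (area 4, area 2.3333).

2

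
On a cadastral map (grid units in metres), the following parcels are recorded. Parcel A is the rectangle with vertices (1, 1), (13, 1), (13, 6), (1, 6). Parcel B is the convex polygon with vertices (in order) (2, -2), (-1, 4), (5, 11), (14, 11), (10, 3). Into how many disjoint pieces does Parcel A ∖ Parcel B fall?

1

Parcel A ∖ Parcel B is a single connected region.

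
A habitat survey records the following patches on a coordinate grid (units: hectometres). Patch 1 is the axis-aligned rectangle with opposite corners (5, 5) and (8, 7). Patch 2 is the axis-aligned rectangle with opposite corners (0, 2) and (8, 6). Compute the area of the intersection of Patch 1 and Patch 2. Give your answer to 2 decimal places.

3.00

|Patch 1∩Patch 2|: x∈[5,8], y∈[5,6] → 3·1 = 3.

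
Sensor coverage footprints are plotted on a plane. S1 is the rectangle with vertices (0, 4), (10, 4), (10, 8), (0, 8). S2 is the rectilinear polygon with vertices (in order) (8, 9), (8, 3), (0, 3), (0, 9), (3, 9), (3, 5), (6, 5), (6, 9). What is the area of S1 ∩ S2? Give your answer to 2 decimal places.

23.00

The intersection is the polygon with vertices (8,8), (8,4), (0,4), (0,8), (3,8), (3,5), (6,5), (6,8).
By the shoelace formula its area is 23.00.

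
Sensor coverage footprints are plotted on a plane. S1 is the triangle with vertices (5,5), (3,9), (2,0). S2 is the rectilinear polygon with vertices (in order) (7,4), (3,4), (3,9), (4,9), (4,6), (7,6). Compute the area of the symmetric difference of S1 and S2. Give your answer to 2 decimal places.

11.10

|S1| = 11, |S2| = 11, |S1∩S2| = 5.45.
|S1 △ S2| = |S1| + |S2| − 2·|S1∩S2| = 11 + 11 − 10.9 = 11.10.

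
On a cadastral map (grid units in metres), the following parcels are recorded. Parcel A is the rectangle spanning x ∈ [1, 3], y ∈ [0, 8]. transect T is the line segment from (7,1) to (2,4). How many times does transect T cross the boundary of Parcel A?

1

The segment meets the boundary at (3,3.4).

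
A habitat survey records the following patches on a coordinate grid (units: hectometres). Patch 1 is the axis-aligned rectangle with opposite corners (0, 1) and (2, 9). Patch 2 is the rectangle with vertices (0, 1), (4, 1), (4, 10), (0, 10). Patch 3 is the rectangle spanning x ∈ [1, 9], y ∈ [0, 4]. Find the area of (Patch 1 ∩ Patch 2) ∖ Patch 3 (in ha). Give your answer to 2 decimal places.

|Patch 1 ∩ Patch 2| = 16.
|(Patch 1 ∩ Patch 2) ∩ Patch 3| = 3.
|(Patch 1 ∩ Patch 2) ∖ Patch 3| = 16 − 3 = 13.00.

13.00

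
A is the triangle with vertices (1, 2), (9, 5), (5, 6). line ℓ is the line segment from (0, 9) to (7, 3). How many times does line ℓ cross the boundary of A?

2

The segment meets the boundary at (5.986,3.87), (4.308,5.308).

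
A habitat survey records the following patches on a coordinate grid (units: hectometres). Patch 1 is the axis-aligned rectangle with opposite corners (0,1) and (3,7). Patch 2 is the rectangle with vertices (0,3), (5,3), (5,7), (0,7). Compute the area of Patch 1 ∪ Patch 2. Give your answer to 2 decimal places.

By inclusion–exclusion:
Individual areas: |Patch 1| = 18, |Patch 2| = 20.
|Patch 1∩Patch 2|: x∈[0,3], y∈[3,7] → 3·4 = 12.
|Patch 1 ∪ Patch 2| = 38 − 12 = 26.00.

26.00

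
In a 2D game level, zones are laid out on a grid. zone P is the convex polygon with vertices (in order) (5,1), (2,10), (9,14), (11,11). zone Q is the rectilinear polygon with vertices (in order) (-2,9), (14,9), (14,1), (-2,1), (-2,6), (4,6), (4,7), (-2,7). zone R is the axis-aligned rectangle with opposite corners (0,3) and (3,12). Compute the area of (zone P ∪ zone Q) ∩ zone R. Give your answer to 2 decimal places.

|zone P ∪ zone Q| = 149.4667.
|(zone P ∪ zone Q) ∩ zone R| = 16.12.

16.12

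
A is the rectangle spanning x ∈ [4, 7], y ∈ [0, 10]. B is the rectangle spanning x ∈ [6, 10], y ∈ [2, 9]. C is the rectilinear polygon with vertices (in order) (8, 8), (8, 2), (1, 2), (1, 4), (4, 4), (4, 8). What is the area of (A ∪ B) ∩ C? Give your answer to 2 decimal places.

24.00

The region (A ∪ B) ∩ C is the polygon with vertices (4,4), (4,8), (8,8), (8,2), (7,2), (4,2).
By the shoelace formula its area is 24.00.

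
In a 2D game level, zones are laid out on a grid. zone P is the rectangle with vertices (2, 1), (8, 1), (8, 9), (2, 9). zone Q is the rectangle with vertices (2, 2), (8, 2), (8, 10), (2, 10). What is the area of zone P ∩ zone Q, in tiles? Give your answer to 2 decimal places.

|zone P∩zone Q|: x∈[2,8], y∈[2,9] → 6·7 = 42.

42.00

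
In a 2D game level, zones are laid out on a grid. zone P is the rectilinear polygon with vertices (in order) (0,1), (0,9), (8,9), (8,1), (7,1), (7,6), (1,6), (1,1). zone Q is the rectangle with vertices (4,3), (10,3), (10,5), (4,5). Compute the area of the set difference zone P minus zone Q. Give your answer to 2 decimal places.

|zone P| = 34, |zone P∩zone Q| = 2.
|zone P ∖ zone Q| = |zone P| − |zone P∩zone Q| = 34 − 2 = 32.00.

32.00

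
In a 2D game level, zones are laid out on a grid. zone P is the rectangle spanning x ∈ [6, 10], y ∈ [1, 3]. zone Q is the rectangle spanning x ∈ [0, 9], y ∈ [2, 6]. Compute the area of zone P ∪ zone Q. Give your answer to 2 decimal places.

41.00

By inclusion–exclusion:
Individual areas: |zone P| = 8, |zone Q| = 36.
|zone P∩zone Q|: x∈[6,9], y∈[2,3] → 3·1 = 3.
|zone P ∪ zone Q| = 44 − 3 = 41.00.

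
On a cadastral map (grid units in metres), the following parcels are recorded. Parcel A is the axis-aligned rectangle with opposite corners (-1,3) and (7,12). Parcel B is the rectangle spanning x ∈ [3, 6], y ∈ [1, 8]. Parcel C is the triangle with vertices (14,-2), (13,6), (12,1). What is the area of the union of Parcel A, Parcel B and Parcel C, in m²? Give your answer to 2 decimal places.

84.50

By inclusion–exclusion:
Individual areas: |Parcel A| = 72, |Parcel B| = 21, |Parcel C| = 6.5.
|Parcel A∩Parcel B|: x∈[3,6], y∈[3,8] → 3·5 = 15.
|Parcel A∩Parcel C| = 0.
|Parcel B∩Parcel C| = 0.
|Parcel A∩Parcel B∩Parcel C| = 0.
|Parcel A ∪ Parcel B ∪ Parcel C| = 99.5 − 15 + 0 = 84.50.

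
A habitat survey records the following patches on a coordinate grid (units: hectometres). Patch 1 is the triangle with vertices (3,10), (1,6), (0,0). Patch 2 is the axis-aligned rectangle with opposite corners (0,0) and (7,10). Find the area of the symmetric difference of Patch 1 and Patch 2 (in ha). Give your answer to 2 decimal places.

|Patch 1| = 4, |Patch 2| = 70, |Patch 1∩Patch 2| = 4.
|Patch 1 △ Patch 2| = |Patch 1| + |Patch 2| − 2·|Patch 1∩Patch 2| = 4 + 70 − 8 = 66.00.

66.00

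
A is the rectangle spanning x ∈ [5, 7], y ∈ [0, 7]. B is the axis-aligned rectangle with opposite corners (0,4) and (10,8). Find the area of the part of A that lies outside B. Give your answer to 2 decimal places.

8.00

|A∩B|: x∈[5,7], y∈[4,7] → 2·3 = 6.
|A| = 14.
|A ∖ B| = |A| − |A∩B| = 14 − 6 = 8.00.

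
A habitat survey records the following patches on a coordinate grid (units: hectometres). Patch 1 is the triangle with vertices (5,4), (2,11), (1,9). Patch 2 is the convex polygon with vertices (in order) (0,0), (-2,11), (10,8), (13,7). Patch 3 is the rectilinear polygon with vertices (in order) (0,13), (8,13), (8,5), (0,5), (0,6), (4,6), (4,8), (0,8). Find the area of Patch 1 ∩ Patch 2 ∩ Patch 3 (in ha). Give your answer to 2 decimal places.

3.65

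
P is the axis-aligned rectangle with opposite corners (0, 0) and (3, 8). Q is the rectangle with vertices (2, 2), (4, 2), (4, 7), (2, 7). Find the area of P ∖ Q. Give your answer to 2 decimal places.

|P∩Q|: x∈[2,3], y∈[2,7] → 1·5 = 5.
|P| = 24.
|P ∖ Q| = |P| − |P∩Q| = 24 − 5 = 19.00.

19.00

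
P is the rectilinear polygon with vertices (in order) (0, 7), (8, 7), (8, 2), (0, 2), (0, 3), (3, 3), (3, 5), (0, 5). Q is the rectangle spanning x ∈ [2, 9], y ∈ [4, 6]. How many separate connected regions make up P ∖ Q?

P ∖ Q splits into 2 disjoint pieces (area 10, area 13).

2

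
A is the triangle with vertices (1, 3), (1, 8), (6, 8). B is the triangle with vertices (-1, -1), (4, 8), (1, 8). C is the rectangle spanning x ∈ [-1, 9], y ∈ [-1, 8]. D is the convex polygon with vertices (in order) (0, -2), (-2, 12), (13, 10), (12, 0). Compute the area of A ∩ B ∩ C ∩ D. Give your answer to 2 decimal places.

The intersection is the polygon with vertices (1.5,3.5), (1,3), (1,8), (4,8).
By the shoelace formula its area is 8.00.

8.00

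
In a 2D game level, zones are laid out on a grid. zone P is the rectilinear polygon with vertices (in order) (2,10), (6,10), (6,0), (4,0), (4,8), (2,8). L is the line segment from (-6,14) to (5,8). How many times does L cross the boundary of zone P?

1

The segment meets the boundary at (2,9.636).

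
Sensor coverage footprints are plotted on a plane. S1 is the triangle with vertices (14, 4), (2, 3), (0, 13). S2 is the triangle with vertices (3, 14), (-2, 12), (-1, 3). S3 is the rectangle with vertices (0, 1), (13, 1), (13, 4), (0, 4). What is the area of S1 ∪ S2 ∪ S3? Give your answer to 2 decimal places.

113.10

By inclusion–exclusion:
Individual areas: |S1| = 61, |S2| = 23.5, |S3| = 39.
|S1∩S2| = 4.3394.
|S1∩S3| = 6.0583.
|S2∩S3| = 0.
|S1∩S2∩S3| = 0.
|S1 ∪ S2 ∪ S3| = 123.5 − 10.3978 + 0 = 113.10.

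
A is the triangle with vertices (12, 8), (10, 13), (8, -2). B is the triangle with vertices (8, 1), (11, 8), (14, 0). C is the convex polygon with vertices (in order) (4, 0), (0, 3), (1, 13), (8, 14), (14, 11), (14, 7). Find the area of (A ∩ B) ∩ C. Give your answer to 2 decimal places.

The region (A ∩ B) ∩ C is the polygon with vertices (11,8), (11.484,6.71), (10.667,4.667), (9.102,3.571).
By the shoelace formula its area is 3.45.

3.45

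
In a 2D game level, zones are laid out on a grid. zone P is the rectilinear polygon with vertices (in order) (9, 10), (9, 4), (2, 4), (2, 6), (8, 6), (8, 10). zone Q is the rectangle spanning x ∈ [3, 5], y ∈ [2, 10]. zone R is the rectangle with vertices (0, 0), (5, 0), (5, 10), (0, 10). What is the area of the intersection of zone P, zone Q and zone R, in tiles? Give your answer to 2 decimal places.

4.00

The intersection is the polygon with vertices (3,6), (5,6), (5,4), (3,4).
By the shoelace formula its area is 4.00.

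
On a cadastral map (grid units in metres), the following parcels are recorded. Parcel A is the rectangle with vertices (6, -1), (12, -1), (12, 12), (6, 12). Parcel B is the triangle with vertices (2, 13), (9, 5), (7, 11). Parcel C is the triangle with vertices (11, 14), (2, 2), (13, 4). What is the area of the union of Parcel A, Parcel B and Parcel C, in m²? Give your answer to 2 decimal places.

97.65

By inclusion–exclusion:
Individual areas: |Parcel A| = 78, |Parcel B| = 13, |Parcel C| = 57.
|Parcel A∩Parcel B| = 7.0571.
|Parcel A∩Parcel C| = 43.297.
|Parcel B∩Parcel C| = 3.4712.
|Parcel A∩Parcel B∩Parcel C| = 3.4712.
|Parcel A ∪ Parcel B ∪ Parcel C| = 148 − 53.8253 + 3.4712 = 97.65.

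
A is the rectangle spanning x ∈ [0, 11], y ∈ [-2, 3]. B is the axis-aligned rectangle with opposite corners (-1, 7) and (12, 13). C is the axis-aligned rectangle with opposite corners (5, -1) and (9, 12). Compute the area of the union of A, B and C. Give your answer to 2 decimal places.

149.00

By inclusion–exclusion:
Individual areas: |A| = 55, |B| = 78, |C| = 52.
|A∩B| = 0 (no overlap).
|A∩C|: x∈[5,9], y∈[-1,3] → 4·4 = 16.
|B∩C|: x∈[5,9], y∈[7,12] → 4·5 = 20.
|A∩B∩C| = 0.
|A ∪ B ∪ C| = 185 − 36 + 0 = 149.00.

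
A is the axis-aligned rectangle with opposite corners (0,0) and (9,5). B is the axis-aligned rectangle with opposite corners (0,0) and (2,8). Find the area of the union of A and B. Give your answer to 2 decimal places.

By inclusion–exclusion:
Individual areas: |A| = 45, |B| = 16.
|A∩B|: x∈[0,2], y∈[0,5] → 2·5 = 10.
|A ∪ B| = 61 − 10 = 51.00.

51.00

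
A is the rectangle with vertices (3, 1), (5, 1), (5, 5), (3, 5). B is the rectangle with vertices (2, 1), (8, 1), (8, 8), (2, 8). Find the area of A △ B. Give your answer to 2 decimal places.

34.00

|A∩B|: x∈[3,5], y∈[1,5] → 2·4 = 8.
|A △ B| = |A| + |B| − 2·|A∩B| = 8 + 42 − 16 = 34.00.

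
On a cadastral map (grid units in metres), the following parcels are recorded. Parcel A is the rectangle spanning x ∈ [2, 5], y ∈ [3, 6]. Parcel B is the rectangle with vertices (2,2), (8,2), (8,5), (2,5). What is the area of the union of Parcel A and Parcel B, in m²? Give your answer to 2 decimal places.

By inclusion–exclusion:
Individual areas: |Parcel A| = 9, |Parcel B| = 18.
|Parcel A∩Parcel B|: x∈[2,5], y∈[3,5] → 3·2 = 6.
|Parcel A ∪ Parcel B| = 27 − 6 = 21.00.

21.00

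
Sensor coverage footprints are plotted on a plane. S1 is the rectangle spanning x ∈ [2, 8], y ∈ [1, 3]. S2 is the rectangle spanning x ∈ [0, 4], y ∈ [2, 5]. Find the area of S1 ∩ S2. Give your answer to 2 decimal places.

2.00

|S1∩S2|: x∈[2,4], y∈[2,3] → 2·1 = 2.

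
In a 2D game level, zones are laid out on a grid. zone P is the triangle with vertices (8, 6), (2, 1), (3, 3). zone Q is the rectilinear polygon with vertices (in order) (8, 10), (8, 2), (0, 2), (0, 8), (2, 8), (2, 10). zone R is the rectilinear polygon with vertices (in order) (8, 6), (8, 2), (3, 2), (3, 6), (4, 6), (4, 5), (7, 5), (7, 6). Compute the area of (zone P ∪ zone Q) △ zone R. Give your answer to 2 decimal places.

43.35

|zone P ∪ zone Q| = 60.35.
|(zone P ∪ zone Q) ∩ zone R| = 17.
|(zone P ∪ zone Q) △ zone R| = 60.35 + 17 − 34 = 43.35.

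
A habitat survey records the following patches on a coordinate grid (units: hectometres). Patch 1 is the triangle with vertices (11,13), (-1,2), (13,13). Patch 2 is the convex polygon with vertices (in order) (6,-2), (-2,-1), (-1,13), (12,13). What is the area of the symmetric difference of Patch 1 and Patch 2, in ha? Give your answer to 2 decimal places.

|Patch 1| = 11, |Patch 2| = 154, |Patch 1∩Patch 2| = 10.4271.
|Patch 1 △ Patch 2| = |Patch 1| + |Patch 2| − 2·|Patch 1∩Patch 2| = 11 + 154 − 20.8542 = 144.15.

144.15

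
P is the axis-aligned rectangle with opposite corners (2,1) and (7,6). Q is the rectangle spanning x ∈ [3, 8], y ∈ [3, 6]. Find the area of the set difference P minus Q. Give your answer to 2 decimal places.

|P∩Q|: x∈[3,7], y∈[3,6] → 4·3 = 12.
|P| = 25.
|P ∖ Q| = |P| − |P∩Q| = 25 − 12 = 13.00.

13.00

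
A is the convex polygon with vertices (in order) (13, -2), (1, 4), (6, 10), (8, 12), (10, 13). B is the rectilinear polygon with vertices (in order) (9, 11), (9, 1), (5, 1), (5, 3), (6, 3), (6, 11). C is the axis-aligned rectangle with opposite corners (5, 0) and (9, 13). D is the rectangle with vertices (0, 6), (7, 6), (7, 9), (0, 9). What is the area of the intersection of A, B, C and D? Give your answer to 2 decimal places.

The intersection is the polygon with vertices (6,9), (7,9), (7,6), (6,6).
By the shoelace formula its area is 3.00.

3.00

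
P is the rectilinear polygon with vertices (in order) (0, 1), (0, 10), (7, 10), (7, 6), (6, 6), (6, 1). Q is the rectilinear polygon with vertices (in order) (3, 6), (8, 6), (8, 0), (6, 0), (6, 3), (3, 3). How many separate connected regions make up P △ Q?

1

P △ Q is a single connected region.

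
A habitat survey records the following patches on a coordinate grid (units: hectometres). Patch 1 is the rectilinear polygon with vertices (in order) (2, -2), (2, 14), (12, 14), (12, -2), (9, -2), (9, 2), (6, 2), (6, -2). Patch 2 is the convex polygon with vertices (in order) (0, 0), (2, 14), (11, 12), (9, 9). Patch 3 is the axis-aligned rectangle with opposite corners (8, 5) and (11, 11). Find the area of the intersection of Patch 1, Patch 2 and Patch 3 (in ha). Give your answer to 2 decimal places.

3.83

The intersection is the polygon with vertices (9,9), (8,8), (8,11), (10.333,11).
By the shoelace formula its area is 3.83.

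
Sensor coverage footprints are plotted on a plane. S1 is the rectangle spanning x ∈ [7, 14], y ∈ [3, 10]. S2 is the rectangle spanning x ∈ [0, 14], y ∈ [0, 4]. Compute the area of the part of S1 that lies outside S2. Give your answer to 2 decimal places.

42.00

|S1∩S2|: x∈[7,14], y∈[3,4] → 7·1 = 7.
|S1| = 49.
|S1 ∖ S2| = |S1| − |S1∩S2| = 49 − 7 = 42.00.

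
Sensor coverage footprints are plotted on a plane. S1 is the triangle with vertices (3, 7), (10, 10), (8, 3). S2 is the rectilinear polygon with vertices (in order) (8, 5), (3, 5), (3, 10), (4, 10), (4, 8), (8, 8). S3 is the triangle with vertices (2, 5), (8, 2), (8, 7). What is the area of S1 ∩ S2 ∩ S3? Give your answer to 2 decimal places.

4.56

The intersection is the polygon with vertices (8,5), (5.5,5), (4.471,5.824), (8,7).
By the shoelace formula its area is 4.56.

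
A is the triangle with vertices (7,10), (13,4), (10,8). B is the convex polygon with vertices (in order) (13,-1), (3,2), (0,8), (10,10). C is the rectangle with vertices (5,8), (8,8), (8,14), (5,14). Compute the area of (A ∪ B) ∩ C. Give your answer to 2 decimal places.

The region (A ∪ B) ∩ C is the polygon with vertices (7.692,9.539), (8,9.6), (8,8), (5,8), (5,9), (7.5,9.5), (7,10).
By the shoelace formula its area is 3.96.

3.96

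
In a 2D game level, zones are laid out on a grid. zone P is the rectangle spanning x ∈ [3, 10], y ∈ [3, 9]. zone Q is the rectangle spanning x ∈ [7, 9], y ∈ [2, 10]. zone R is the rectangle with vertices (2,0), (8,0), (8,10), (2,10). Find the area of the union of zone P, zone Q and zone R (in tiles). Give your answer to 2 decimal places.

By inclusion–exclusion:
Individual areas: |zone P| = 42, |zone Q| = 16, |zone R| = 60.
|zone P∩zone Q|: x∈[7,9], y∈[3,9] → 2·6 = 12.
|zone P∩zone R|: x∈[3,8], y∈[3,9] → 5·6 = 30.
|zone Q∩zone R|: x∈[7,8], y∈[2,10] → 1·8 = 8.
|zone P∩zone Q∩zone R| = 6.
|zone P ∪ zone Q ∪ zone R| = 118 − 50 + 6 = 74.00.

74.00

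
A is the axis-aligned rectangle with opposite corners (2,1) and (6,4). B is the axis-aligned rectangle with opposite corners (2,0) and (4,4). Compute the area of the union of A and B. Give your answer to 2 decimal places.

14.00

By inclusion–exclusion:
Individual areas: |A| = 12, |B| = 8.
|A∩B|: x∈[2,4], y∈[1,4] → 2·3 = 6.
|A ∪ B| = 20 − 6 = 14.00.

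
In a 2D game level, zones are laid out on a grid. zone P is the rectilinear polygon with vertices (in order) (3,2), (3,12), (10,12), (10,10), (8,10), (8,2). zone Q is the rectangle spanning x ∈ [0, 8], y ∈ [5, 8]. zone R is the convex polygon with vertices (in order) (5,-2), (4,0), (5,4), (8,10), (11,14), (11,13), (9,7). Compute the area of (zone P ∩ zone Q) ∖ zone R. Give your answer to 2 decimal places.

9.75

|zone P ∩ zone Q| = 15.
|(zone P ∩ zone Q) ∩ zone R| = 5.25.
|(zone P ∩ zone Q) ∖ zone R| = 15 − 5.25 = 9.75.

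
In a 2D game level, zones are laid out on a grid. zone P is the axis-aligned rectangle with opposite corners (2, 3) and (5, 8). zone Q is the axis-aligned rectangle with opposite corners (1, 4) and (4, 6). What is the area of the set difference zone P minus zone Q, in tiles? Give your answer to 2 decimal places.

11.00

|zone P∩zone Q|: x∈[2,4], y∈[4,6] → 2·2 = 4.
|zone P| = 15.
|zone P ∖ zone Q| = |zone P| − |zone P∩zone Q| = 15 − 4 = 11.00.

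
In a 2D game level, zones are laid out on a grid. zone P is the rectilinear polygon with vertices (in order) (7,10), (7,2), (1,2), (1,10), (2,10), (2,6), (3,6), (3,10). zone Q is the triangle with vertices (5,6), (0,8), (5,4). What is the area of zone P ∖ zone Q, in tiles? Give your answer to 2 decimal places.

|zone P| = 44, |zone P∩zone Q| = 3.9.
|zone P ∖ zone Q| = |zone P| − |zone P∩zone Q| = 44 − 3.9 = 40.10.

40.10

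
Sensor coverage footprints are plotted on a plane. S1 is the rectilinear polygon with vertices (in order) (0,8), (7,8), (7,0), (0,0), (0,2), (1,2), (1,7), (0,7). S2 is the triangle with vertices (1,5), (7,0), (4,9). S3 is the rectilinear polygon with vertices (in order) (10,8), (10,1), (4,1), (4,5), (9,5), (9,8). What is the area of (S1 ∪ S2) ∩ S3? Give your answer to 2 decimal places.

The region (S1 ∪ S2) ∩ S3 is the polygon with vertices (7,1), (4,1), (4,5), (7,5).
By the shoelace formula its area is 12.00.

12.00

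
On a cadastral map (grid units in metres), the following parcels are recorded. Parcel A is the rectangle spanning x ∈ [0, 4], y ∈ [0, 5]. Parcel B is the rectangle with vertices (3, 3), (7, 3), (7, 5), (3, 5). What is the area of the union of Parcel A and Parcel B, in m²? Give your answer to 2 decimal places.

26.00

By inclusion–exclusion:
Individual areas: |Parcel A| = 20, |Parcel B| = 8.
|Parcel A∩Parcel B|: x∈[3,4], y∈[3,5] → 1·2 = 2.
|Parcel A ∪ Parcel B| = 28 − 2 = 26.00.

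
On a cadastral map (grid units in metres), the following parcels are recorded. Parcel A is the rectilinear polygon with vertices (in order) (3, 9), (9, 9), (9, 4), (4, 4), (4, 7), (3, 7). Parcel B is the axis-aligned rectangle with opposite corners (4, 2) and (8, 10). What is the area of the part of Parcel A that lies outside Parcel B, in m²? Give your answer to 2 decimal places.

|Parcel A| = 27, |Parcel A∩Parcel B| = 20.
|Parcel A ∖ Parcel B| = |Parcel A| − |Parcel A∩Parcel B| = 27 − 20 = 7.00.

7.00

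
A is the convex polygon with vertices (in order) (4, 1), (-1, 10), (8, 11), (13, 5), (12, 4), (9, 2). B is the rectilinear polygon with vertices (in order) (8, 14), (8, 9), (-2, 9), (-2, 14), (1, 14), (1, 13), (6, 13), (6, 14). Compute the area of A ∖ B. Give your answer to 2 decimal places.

72.78

|A| = 86, |A∩B| = 13.2222.
|A ∖ B| = |A| − |A∩B| = 86 − 13.2222 = 72.78.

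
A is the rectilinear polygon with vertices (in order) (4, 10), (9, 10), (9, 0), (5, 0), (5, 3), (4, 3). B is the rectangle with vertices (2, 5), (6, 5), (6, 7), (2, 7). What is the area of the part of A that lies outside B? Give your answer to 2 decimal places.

43.00

|A| = 47, |A∩B| = 4.
|A ∖ B| = |A| − |A∩B| = 47 − 4 = 43.00.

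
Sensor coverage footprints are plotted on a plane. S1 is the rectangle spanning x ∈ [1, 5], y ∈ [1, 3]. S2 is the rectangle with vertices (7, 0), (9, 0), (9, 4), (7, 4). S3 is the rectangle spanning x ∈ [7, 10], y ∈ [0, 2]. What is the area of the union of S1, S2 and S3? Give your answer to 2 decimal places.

18.00

By inclusion–exclusion:
Individual areas: |S1| = 8, |S2| = 8, |S3| = 6.
|S1∩S2| = 0 (no overlap).
|S1∩S3| = 0 (no overlap).
|S2∩S3|: x∈[7,9], y∈[0,2] → 2·2 = 4.
|S1∩S2∩S3| = 0.
|S1 ∪ S2 ∪ S3| = 22 − 4 + 0 = 18.00.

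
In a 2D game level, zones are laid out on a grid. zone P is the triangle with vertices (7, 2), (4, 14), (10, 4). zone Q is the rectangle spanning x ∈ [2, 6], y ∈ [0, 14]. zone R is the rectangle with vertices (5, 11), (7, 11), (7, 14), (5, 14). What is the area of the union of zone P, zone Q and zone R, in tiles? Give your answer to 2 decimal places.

By inclusion–exclusion:
Individual areas: |zone P| = 21, |zone Q| = 56, |zone R| = 6.
|zone P∩zone Q| = 4.6667.
|zone P∩zone R| = 0.5333.
|zone Q∩zone R|: x∈[5,6], y∈[11,14] → 1·3 = 3.
|zone P∩zone Q∩zone R| = 0.5333.
|zone P ∪ zone Q ∪ zone R| = 83 − 8.2 + 0.5333 = 75.33.

75.33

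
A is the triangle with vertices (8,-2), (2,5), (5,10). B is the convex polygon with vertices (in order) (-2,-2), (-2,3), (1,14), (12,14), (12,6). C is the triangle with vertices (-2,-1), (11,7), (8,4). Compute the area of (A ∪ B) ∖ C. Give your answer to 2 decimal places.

|A ∪ B| = 157.3219.
|(A ∪ B) ∩ C| = 7.5.
|(A ∪ B) ∖ C| = 157.3219 − 7.5 = 149.82.

149.82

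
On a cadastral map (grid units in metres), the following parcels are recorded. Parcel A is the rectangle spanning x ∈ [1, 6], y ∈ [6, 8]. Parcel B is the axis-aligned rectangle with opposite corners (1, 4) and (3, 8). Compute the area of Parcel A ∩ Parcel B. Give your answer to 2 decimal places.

4.00

|Parcel A∩Parcel B|: x∈[1,3], y∈[6,8] → 2·2 = 4.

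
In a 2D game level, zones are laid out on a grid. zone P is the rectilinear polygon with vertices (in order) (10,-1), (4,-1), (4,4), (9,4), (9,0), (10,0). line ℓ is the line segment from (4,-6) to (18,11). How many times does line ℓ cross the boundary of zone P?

The segment meets the boundary at (9,0.071), (8.118,-1).

2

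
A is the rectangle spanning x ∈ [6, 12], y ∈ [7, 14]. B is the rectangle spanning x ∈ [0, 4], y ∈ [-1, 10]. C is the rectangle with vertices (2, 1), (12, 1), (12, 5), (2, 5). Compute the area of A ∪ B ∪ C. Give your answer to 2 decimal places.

118.00

By inclusion–exclusion:
Individual areas: |A| = 42, |B| = 44, |C| = 40.
|A∩B| = 0 (no overlap).
|A∩C| = 0 (no overlap).
|B∩C|: x∈[2,4], y∈[1,5] → 2·4 = 8.
|A∩B∩C| = 0.
|A ∪ B ∪ C| = 126 − 8 + 0 = 118.00.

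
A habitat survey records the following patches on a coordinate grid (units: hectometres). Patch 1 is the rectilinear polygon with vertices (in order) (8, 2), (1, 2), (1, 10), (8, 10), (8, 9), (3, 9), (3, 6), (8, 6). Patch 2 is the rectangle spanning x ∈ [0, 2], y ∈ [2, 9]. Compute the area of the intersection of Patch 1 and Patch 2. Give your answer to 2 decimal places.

The intersection is the polygon with vertices (1,2), (1,9), (2,9), (2,2).
By the shoelace formula its area is 7.00.

7.00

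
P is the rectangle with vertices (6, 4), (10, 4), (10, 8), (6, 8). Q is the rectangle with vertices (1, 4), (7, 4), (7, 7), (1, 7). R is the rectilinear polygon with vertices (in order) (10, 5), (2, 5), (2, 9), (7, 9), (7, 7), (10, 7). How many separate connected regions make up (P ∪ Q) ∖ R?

(P ∪ Q) ∖ R splits into 2 disjoint pieces (area 3, area 11).

2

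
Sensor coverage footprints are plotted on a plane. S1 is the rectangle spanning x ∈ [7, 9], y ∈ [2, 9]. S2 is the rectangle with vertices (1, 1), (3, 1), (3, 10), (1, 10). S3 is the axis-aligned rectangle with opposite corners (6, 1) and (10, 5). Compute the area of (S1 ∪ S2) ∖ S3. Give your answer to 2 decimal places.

|S1 ∪ S2| = 32.
|(S1 ∪ S2) ∩ S3| = 6.
|(S1 ∪ S2) ∖ S3| = 32 − 6 = 26.00.

26.00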